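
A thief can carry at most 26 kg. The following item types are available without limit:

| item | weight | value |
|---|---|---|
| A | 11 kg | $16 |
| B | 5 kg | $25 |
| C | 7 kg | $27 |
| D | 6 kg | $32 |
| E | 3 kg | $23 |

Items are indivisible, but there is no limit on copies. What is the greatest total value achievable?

Best value-per-unit is E at 23/3; filling with it alone gives 8×23 = 184.
Optimal mix: 1×B + 7×E → weight 26, value 186.

$186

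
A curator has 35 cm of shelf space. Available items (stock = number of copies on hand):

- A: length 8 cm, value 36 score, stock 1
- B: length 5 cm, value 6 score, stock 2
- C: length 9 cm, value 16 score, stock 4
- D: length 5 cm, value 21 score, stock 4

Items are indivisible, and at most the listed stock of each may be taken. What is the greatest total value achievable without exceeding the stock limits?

Top feasible selections:
- 1×A + 1×B + 4×D: length 33, value 126
- 1×A + 4×D: length 28, value 120
Best: 126 score.

126 score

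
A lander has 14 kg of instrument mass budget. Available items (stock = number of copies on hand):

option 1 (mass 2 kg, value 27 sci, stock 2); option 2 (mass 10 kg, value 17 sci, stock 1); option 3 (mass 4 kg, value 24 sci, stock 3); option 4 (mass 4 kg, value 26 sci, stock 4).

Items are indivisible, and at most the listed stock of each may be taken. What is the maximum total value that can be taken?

106 sci

Best selections within mass 14 and stock limits:
- 2×option 1 + 2×option 4: mass 12, value 106
- 1×option 1 + 3×option 4: mass 14, value 105
- 2×option 1 + 1×option 3 + 1×option 4: mass 12, value 104
Best: 106 sci.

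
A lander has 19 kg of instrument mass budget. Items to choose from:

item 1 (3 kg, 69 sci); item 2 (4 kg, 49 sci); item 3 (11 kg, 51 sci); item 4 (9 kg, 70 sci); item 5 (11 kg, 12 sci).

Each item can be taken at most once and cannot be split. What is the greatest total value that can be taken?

188 sci

This is a 0/1 knapsack; check combinations near the capacity.
- item 1+item 2+item 4: mass 3+4+9=16, value 69+49+70=188
- item 1+item 2+item 3: mass 3+4+11=18, value 69+49+51=169
- item 1+item 4: mass 3+9=12, value 69+70=139
- item 1+item 2+item 5: mass 3+4+11=18, value 69+49+12=130
- item 1+item 3: mass 3+11=14, value 69+51=120
Best: 188 sci.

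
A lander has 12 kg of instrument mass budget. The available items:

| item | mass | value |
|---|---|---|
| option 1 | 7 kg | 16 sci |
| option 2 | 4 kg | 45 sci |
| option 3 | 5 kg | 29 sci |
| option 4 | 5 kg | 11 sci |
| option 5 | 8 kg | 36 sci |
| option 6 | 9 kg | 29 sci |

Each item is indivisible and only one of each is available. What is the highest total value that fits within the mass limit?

Check high-value combinations within 12 kg:
- option 2+option 5: mass 4+8=12, value 45+36=81
- option 2+option 3: mass 4+5=9, value 45+29=74
- option 1+option 2: mass 7+4=11, value 16+45=61
- option 2+option 4: mass 4+5=9, value 45+11=56
- option 2: mass 4, value 45
Best: 81 sci.

81 sci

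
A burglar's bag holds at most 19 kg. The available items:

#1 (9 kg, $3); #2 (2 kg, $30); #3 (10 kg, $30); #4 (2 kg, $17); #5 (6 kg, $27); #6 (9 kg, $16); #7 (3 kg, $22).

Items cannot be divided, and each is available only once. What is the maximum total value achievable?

Check high-value combinations within 19 kg:
- #2+#3+#4+#7: weight 2+10+2+3=17, value 30+30+17+22=99
- #2+#4+#5+#7: weight 2+2+6+3=13, value 30+17+27+22=96
- #2+#4+#5+#6: weight 2+2+6+9=19, value 30+17+27+16=90
- #2+#3+#5: weight 2+10+6=18, value 30+30+27=87
- #2+#4+#6+#7: weight 2+2+9+3=16, value 30+17+16+22=85
Best: $99.

$99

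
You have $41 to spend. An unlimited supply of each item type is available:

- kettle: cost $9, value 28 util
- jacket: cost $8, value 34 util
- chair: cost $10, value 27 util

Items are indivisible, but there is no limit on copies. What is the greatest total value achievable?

170 util

Best value-per-unit is jacket at 34/8, and filling with it alone uses cost 5×8=40. No mix of the others beats 5×34 = 170.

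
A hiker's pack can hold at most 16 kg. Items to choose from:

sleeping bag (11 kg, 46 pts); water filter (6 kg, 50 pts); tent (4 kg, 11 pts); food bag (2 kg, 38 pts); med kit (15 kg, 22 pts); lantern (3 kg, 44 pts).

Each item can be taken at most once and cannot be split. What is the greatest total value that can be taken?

143 pts

Check high-value combinations within 16 kg:
- water filter+tent+food bag+lantern: weight 6+4+2+3=15, value 50+11+38+44=143
- water filter+food bag+lantern: weight 6+2+3=11, value 50+38+44=132
- sleeping bag+food bag+lantern: weight 11+2+3=16, value 46+38+44=128
- water filter+tent+lantern: weight 6+4+3=13, value 50+11+44=105
Best: 143 pts.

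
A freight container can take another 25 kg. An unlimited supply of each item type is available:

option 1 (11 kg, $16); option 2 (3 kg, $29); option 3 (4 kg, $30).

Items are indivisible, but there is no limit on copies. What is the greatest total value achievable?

$233

Best value-per-unit is option 2 at 29/3; filling with it alone gives 8×29 = 232.
Optimal mix: 7×option 2 + 1×option 3 → weight 25, value 233.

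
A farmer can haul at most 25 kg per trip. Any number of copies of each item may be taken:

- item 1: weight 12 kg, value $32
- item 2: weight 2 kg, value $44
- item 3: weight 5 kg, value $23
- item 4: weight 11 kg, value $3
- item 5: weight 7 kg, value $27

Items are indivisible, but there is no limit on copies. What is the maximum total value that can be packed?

Best value-per-unit is item 2 at 44/2, and filling with it alone uses weight 12×2=24. No mix of the others beats 12×44 = 528.

$528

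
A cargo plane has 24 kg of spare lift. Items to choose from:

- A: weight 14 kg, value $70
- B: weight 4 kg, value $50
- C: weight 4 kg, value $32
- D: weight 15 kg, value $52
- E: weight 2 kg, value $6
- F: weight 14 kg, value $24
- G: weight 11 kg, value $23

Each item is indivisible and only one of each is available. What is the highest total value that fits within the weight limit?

$158

This is a 0/1 knapsack; check combinations near the capacity.
- A+B+C+E: weight 14+4+4+2=24, value 70+50+32+6=158
- A+B+C: weight 14+4+4=22, value 70+50+32=152
- B+C+D: weight 4+4+15=23, value 50+32+52=134
Best: $158.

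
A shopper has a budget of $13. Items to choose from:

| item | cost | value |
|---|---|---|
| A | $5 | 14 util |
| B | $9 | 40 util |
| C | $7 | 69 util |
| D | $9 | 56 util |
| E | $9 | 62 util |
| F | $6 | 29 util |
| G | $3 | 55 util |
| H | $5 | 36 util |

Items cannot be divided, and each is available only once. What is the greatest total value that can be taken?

124 util

This is a 0/1 knapsack; check combinations near the capacity.
- C+G: cost 7+3=10, value 69+55=124
- E+G: cost 9+3=12, value 62+55=117
- D+G: cost 9+3=12, value 56+55=111
Best: 124 util.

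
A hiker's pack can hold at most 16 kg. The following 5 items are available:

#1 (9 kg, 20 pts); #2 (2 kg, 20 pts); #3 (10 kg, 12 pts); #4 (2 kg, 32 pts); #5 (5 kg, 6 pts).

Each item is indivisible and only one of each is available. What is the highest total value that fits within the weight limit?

72 pts

Check high-value combinations within 16 kg:
- #1+#2+#4: weight 9+2+2=13, value 20+20+32=72
- #2+#3+#4: weight 2+10+2=14, value 20+12+32=64
- #2+#4+#5: weight 2+2+5=9, value 20+32+6=58
- #1+#4+#5: weight 9+2+5=16, value 20+32+6=58
Best: 72 pts.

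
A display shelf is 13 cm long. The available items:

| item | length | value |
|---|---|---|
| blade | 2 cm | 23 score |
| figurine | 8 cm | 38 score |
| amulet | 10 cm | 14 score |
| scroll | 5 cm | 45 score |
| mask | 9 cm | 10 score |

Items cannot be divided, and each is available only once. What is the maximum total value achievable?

Check high-value combinations within 13 cm:
- figurine+scroll: length 8+5=13, value 38+45=83
- blade+scroll: length 2+5=7, value 23+45=68
- blade+figurine: length 2+8=10, value 23+38=61
- scroll: length 5, value 45
Best: 83 score.

83 score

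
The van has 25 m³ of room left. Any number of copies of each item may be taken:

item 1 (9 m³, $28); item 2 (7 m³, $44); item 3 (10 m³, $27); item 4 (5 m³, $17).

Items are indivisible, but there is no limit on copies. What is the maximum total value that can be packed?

Best value-per-unit is item 2 at 44/7, and filling with it alone uses volume 3×7=21. No mix of the others beats 3×44 = 132.

$132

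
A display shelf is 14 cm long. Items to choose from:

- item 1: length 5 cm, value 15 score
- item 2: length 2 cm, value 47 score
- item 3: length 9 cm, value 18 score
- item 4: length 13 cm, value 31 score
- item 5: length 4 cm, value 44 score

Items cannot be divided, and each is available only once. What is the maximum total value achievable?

106 score

This is a 0/1 knapsack; check combinations near the capacity.
- item 1+item 2+item 5: length 5+2+4=11, value 15+47+44=106
- item 2+item 5: length 2+4=6, value 47+44=91
- item 2+item 3: length 2+9=11, value 47+18=65
Best: 106 score.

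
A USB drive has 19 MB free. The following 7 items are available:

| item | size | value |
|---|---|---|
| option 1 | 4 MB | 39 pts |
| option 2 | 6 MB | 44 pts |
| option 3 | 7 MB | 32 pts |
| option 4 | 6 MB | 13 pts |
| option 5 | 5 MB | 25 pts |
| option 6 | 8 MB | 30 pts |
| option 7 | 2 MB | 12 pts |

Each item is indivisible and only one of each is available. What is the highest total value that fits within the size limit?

Check high-value combinations within 19 MB:
- option 1+option 2+option 3+option 7: size 4+6+7+2=19, value 39+44+32+12=127
- option 1+option 2+option 5+option 7: size 4+6+5+2=17, value 39+44+25+12=120
- option 1+option 2+option 3: size 4+6+7=17, value 39+44+32=115
- option 1+option 2+option 6: size 4+6+8=18, value 39+44+30=113
- option 1+option 2+option 5: size 4+6+5=15, value 39+44+25=108
Best: 127 pts.

127 pts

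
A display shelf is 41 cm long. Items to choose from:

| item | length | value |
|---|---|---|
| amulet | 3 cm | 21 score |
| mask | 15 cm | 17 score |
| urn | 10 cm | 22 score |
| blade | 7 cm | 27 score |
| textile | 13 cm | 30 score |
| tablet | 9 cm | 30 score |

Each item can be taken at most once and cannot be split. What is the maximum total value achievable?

109 score

Check high-value combinations within 41 cm:
- urn+blade+textile+tablet: length 10+7+13+9=39, value 22+27+30+30=109
- amulet+blade+textile+tablet: length 3+7+13+9=32, value 21+27+30+30=108
- amulet+urn+textile+tablet: length 3+10+13+9=35, value 21+22+30+30=103
Best: 109 score.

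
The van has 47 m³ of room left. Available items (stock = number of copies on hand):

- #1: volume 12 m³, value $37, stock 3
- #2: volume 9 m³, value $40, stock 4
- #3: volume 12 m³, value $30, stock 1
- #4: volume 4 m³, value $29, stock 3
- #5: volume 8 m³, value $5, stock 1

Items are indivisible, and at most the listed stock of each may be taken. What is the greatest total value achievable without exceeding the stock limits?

Best selections within volume 47 and stock limits:
- 4×#2 + 2×#4: volume 44, value 218
- 1×#1 + 3×#2 + 2×#4: volume 47, value 215
- 3×#2 + 3×#4 + 1×#5: volume 47, value 212
- 3×#2 + 1×#3 + 2×#4: volume 47, value 208
Best: $218.

$218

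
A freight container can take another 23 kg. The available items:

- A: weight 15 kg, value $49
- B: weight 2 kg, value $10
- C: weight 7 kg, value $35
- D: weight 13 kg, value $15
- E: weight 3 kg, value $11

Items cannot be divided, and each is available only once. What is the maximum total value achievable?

$84

Check high-value combinations within 23 kg:
- A+C: weight 15+7=22, value 49+35=84
- A+B+E: weight 15+2+3=20, value 49+10+11=70
- C+D+E: weight 7+13+3=23, value 35+15+11=61
Best: $84.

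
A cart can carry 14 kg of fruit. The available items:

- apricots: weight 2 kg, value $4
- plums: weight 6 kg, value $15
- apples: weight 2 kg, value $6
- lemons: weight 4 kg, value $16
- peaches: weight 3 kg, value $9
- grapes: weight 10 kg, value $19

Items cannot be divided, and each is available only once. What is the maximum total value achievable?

$41

Check high-value combinations within 14 kg:
- apricots+plums+apples+lemons: weight 2+6+2+4=14, value 4+15+6+16=41
- plums+lemons+peaches: weight 6+4+3=13, value 15+16+9=40
- plums+apples+lemons: weight 6+2+4=12, value 15+6+16=37
- apricots+apples+lemons+peaches: weight 2+2+4+3=11, value 4+6+16+9=35
Best: $41.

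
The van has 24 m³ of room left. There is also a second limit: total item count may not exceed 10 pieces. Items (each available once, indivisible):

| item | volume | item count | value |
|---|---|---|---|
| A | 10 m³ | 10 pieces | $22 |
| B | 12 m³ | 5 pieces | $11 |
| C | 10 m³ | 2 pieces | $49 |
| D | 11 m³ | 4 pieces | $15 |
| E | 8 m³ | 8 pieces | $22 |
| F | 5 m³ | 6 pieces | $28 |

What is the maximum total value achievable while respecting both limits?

Feasible sets respecting both limits:
- C+F: volume 15, item count 8, value 77
- C+E: volume 18, item count 10, value 71
- C+D: volume 21, item count 6, value 64
Best: $77.

$77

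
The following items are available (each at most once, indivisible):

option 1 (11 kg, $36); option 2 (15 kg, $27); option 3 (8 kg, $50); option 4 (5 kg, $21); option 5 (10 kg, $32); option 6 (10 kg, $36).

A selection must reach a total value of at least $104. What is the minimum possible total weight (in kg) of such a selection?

Subsets with value ≥ 104, sorted by total weight:
- option 3+option 4+option 6: weight 23, value 107
- option 1+option 3+option 4: weight 24, value 107
Minimum weight: 23 kg.

23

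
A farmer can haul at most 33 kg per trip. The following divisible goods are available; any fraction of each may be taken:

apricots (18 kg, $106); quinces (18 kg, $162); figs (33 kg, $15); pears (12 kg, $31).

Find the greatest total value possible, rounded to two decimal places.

Take in order of value per unit:
- quinces (162/18 per unit): all 18 → value 162, running total 162.00
- apricots (106/18 per unit): 15 of 18 → value 15×106/18 = 88.3333, running total 250.33
Total 250.33.

250.33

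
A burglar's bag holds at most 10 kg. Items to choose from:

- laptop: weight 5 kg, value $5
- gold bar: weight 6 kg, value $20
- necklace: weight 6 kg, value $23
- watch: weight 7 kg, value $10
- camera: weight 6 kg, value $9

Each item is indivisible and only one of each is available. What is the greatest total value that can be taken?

$23

Check high-value combinations within 10 kg:
- necklace: weight 6, value 23
- gold bar: weight 6, value 20
- watch: weight 7, value 10
- camera: weight 6, value 9
Best: $23.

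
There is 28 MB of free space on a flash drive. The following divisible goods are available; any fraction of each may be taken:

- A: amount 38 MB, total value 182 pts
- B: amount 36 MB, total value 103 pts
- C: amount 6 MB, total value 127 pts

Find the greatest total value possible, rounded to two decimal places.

Take in order of value per unit:
- C (127/6 per unit): all 6 → value 127, running total 127.00
- A (182/38 per unit): 22 of 38 → value 22×182/38 = 105.3684, running total 232.37
Total 232.37.

232.37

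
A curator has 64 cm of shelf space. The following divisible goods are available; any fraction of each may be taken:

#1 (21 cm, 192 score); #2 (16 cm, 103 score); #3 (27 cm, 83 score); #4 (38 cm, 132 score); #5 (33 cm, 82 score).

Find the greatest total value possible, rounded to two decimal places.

Take in order of value per unit:
- #1 (192/21 per unit): all 21 → value 192, running total 192.00
- #2 (103/16 per unit): all 16 → value 103, running total 295.00
- #4 (132/38 per unit): 27 of 38 → value 27×132/38 = 93.7895, running total 388.79
Total 388.79.

388.79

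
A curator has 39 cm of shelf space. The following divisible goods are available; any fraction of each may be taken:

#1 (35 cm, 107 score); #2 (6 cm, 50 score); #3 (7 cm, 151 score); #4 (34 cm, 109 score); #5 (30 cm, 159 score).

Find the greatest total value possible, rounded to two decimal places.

Take in order of value per unit:
- #3 (151/7 per unit): all 7 → value 151, running total 151.00
- #2 (50/6 per unit): all 6 → value 50, running total 201.00
- #5 (159/30 per unit): 26 of 30 → value 26×159/30 = 137.8000, running total 338.80
Total 338.80.

338.80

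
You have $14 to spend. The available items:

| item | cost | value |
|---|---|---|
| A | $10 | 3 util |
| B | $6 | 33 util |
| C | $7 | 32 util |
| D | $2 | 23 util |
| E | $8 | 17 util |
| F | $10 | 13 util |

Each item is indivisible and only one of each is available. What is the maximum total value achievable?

65 util

Check high-value combinations within $14:
- B+C: cost 6+7=13, value 33+32=65
- B+D: cost 6+2=8, value 33+23=56
- C+D: cost 7+2=9, value 32+23=55
- B+E: cost 6+8=14, value 33+17=50
Best: 65 util.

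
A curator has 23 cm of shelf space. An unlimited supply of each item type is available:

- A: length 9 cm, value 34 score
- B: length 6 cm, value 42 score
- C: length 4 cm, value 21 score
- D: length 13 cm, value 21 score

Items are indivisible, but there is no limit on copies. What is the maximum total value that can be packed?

147 score

Best value-per-unit is B at 42/6; filling with it alone gives 3×42 = 126.
Optimal mix: 3×B + 1×C → length 22, value 147.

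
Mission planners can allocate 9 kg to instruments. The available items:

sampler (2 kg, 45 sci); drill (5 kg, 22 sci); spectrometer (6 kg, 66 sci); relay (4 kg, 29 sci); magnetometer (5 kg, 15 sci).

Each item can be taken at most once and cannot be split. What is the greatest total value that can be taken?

Check high-value combinations within 9 kg:
- sampler+spectrometer: mass 2+6=8, value 45+66=111
- sampler+relay: mass 2+4=6, value 45+29=74
- sampler+drill: mass 2+5=7, value 45+22=67
Best: 111 sci.

111 sci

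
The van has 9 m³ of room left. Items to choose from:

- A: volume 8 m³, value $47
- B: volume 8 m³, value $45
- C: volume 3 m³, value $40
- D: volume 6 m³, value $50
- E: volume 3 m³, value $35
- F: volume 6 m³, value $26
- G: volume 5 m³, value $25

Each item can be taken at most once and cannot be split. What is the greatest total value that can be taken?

$90

This is a 0/1 knapsack; check combinations near the capacity.
- C+D: volume 3+6=9, value 40+50=90
- D+E: volume 6+3=9, value 50+35=85
- C+E: volume 3+3=6, value 40+35=75
Best: $90.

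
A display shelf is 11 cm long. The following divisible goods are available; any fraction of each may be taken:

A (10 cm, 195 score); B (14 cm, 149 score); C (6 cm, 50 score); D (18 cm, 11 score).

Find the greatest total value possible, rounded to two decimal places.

Take in order of value per unit:
- A (195/10 per unit): all 10 → value 195, running total 195.00
- B (149/14 per unit): 1 of 14 → value 1×149/14 = 10.6429, running total 205.64
Total 205.64.

205.64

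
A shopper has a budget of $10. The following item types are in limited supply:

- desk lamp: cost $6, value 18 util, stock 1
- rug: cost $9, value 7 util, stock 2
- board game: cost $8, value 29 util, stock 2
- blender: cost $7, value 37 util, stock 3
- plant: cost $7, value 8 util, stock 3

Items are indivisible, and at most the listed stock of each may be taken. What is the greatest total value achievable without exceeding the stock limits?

37 util

Top feasible selections:
- 1×blender: cost 7, value 37
- 1×board game: cost 8, value 29
- 1×desk lamp: cost 6, value 18
Best: 37 util.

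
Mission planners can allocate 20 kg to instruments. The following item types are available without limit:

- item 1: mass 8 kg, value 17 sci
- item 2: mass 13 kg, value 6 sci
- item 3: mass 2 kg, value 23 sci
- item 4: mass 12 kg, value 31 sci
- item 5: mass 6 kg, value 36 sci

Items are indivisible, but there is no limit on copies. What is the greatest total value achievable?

230 sci

Best value-per-unit is item 3 at 23/2, and filling with it alone uses mass 10×2=20. No mix of the others beats 10×23 = 230.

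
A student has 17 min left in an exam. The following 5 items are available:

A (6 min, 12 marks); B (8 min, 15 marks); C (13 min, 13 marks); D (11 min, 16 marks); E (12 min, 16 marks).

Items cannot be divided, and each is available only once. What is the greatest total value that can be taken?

28 marks

This is a 0/1 knapsack; check combinations near the capacity.
- A+D: time 6+11=17, value 12+16=28
- A+B: time 6+8=14, value 12+15=27
- D: time 11, value 16
Best: 28 marks.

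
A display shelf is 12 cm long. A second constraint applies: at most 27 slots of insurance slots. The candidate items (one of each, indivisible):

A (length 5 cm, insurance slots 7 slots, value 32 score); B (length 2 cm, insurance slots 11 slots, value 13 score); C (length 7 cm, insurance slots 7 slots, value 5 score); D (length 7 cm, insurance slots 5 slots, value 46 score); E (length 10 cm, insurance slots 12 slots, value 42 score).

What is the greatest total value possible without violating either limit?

Feasible sets respecting both limits:
- A+D: length 12, insurance slots 12, value 78
- B+D: length 9, insurance slots 16, value 59
- B+E: length 12, insurance slots 23, value 55
- D: length 7, insurance slots 5, value 46
Best: 78 score.

78 score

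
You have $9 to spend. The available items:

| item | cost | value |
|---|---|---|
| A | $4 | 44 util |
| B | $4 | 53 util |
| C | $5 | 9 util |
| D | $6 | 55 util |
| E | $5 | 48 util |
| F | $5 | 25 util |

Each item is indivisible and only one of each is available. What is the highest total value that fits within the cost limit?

101 util

Check high-value combinations within $9:
- B+E: cost 4+5=9, value 53+48=101
- A+B: cost 4+4=8, value 44+53=97
- A+E: cost 4+5=9, value 44+48=92
Best: 101 util.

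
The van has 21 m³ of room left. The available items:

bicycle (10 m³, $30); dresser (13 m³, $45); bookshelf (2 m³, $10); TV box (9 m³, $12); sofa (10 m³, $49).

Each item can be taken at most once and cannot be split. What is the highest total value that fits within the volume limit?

$79

This is a 0/1 knapsack; check combinations near the capacity.
- bicycle+sofa: volume 10+10=20, value 30+49=79
- bookshelf+TV box+sofa: volume 2+9+10=21, value 10+12+49=71
- TV box+sofa: volume 9+10=19, value 12+49=61
- bookshelf+sofa: volume 2+10=12, value 10+49=59
Best: $79.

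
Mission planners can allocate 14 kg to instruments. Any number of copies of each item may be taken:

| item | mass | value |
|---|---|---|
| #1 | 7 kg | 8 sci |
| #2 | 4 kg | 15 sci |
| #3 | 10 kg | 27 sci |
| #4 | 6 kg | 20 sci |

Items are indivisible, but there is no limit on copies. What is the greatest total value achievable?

Best value-per-unit is #2 at 15/4; filling with it alone gives 3×15 = 45.
Optimal mix: 2×#2 + 1×#4 → mass 14, value 50.

50 sci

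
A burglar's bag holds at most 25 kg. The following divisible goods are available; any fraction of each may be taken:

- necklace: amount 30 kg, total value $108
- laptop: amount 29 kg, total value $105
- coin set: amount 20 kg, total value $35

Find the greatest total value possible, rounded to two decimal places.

90.52

Take in order of value per unit:
- laptop (105/29 per unit): 25 of 29 → value 25×105/29 = 90.5172, running total 90.52
Total 90.52.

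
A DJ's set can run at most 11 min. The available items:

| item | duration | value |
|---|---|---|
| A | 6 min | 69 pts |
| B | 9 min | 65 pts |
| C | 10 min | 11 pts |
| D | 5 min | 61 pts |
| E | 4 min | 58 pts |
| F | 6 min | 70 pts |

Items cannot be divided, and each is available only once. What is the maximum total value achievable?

Check high-value combinations within 11 min:
- D+F: duration 5+6=11, value 61+70=131
- A+D: duration 6+5=11, value 69+61=130
- E+F: duration 4+6=10, value 58+70=128
Best: 131 pts.

131 pts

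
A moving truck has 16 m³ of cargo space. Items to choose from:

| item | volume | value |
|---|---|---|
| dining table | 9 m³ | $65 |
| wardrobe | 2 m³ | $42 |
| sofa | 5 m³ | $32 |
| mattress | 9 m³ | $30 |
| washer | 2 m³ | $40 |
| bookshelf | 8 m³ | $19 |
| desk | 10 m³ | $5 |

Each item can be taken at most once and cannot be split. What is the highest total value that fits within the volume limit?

$147

Check high-value combinations within 16 m³:
- dining table+wardrobe+washer: volume 9+2+2=13, value 65+42+40=147
- dining table+wardrobe+sofa: volume 9+2+5=16, value 65+42+32=139
- dining table+sofa+washer: volume 9+5+2=16, value 65+32+40=137
- wardrobe+sofa+washer: volume 2+5+2=9, value 42+32+40=114
- wardrobe+mattress+washer: volume 2+9+2=13, value 42+30+40=112
Best: $147.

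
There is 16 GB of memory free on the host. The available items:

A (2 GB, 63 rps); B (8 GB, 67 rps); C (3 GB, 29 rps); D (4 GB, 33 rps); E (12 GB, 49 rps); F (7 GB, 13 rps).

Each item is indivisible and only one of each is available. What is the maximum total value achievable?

163 rps

Check high-value combinations within 16 GB:
- A+B+D: memory 2+8+4=14, value 63+67+33=163
- A+B+C: memory 2+8+3=13, value 63+67+29=159
- A+C+D+F: memory 2+3+4+7=16, value 63+29+33+13=138
- A+B: memory 2+8=10, value 63+67=130
- B+C+D: memory 8+3+4=15, value 67+29+33=129
Best: 163 rps.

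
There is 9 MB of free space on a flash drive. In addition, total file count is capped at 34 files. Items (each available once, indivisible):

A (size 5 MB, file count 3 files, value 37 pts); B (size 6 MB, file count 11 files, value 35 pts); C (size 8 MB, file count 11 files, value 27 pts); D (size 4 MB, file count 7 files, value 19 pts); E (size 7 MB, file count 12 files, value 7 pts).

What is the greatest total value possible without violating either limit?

56 pts

Feasible sets respecting both limits:
- A+D: size 9, file count 10, value 56
- A: size 5, file count 3, value 37
- B: size 6, file count 11, value 35
- C: size 8, file count 11, value 27
Best: 56 pts.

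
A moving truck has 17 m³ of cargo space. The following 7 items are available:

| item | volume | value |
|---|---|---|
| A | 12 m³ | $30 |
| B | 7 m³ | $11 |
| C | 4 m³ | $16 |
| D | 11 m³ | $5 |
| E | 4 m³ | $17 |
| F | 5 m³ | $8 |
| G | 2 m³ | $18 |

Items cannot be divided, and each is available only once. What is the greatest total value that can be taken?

$62

Check high-value combinations within 17 m³:
- B+C+E+G: volume 7+4+4+2=17, value 11+16+17+18=62
- C+E+F+G: volume 4+4+5+2=15, value 16+17+8+18=59
- C+E+G: volume 4+4+2=10, value 16+17+18=51
Best: $62.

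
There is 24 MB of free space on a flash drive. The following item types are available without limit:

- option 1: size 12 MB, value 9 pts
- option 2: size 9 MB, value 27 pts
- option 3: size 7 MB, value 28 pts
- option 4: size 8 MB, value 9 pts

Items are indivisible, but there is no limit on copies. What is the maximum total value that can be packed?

84 pts

Best value-per-unit is option 3 at 28/7, and filling with it alone uses size 3×7=21. No mix of the others beats 3×28 = 84.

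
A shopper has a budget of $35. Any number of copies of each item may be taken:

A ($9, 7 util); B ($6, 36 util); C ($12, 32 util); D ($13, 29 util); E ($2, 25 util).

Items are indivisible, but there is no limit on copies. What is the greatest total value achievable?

425 util

Best value-per-unit is E at 25/2, and filling with it alone uses cost 17×2=34. No mix of the others beats 17×25 = 425.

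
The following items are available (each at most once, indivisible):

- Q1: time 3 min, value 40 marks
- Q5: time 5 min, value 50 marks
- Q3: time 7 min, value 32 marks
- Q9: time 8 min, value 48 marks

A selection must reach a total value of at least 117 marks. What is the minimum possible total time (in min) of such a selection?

Subsets with value ≥ 117, sorted by total time:
- Q1+Q5+Q3: time 15, value 122
- Q1+Q5+Q9: time 16, value 138
- Q1+Q3+Q9: time 18, value 120
- Q5+Q3+Q9: time 20, value 130
Minimum time: 15 min.

15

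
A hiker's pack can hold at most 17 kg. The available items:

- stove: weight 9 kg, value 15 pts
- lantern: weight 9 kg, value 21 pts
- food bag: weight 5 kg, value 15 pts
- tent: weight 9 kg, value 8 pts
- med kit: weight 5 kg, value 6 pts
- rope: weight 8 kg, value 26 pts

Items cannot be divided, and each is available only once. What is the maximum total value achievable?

Check high-value combinations within 17 kg:
- lantern+rope: weight 9+8=17, value 21+26=47
- food bag+rope: weight 5+8=13, value 15+26=41
- stove+rope: weight 9+8=17, value 15+26=41
Best: 47 pts.

47 pts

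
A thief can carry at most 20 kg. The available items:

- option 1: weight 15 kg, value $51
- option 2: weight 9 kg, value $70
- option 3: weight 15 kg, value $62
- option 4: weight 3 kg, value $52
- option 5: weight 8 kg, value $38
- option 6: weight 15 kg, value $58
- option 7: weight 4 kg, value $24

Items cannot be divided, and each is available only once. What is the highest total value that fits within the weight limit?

$160

Check high-value combinations within 20 kg:
- option 2+option 4+option 5: weight 9+3+8=20, value 70+52+38=160
- option 2+option 4+option 7: weight 9+3+4=16, value 70+52+24=146
- option 2+option 4: weight 9+3=12, value 70+52=122
- option 4+option 5+option 7: weight 3+8+4=15, value 52+38+24=114
- option 3+option 4: weight 15+3=18, value 62+52=114
Best: $160.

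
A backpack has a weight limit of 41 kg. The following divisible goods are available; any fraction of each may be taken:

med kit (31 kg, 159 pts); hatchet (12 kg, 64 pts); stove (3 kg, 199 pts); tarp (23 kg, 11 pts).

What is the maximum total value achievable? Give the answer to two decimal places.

Take in order of value per unit:
- stove (199/3 per unit): all 3 → value 199, running total 199.00
- hatchet (64/12 per unit): all 12 → value 64, running total 263.00
- med kit (159/31 per unit): 26 of 31 → value 26×159/31 = 133.3548, running total 396.35
Total 396.35.

396.35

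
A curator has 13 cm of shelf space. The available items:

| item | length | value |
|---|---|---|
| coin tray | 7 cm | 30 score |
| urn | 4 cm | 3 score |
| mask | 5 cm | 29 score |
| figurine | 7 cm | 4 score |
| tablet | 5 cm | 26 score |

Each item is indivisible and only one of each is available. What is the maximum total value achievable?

This is a 0/1 knapsack; check combinations near the capacity.
- coin tray+mask: length 7+5=12, value 30+29=59
- coin tray+tablet: length 7+5=12, value 30+26=56
- mask+tablet: length 5+5=10, value 29+26=55
- coin tray+urn: length 7+4=11, value 30+3=33
- mask+figurine: length 5+7=12, value 29+4=33
Best: 59 score.

59 score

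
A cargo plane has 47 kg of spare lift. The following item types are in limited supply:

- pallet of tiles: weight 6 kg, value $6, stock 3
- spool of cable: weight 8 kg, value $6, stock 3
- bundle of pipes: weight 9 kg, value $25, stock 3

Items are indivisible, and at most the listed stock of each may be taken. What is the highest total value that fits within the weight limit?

Best selections within weight 47 and stock limits:
- 3×pallet of tiles + 3×bundle of pipes: weight 45, value 93
- 2×pallet of tiles + 1×spool of cable + 3×bundle of pipes: weight 47, value 93
- 2×pallet of tiles + 3×bundle of pipes: weight 39, value 87
- 1×pallet of tiles + 1×spool of cable + 3×bundle of pipes: weight 41, value 87
Best: $93.

$93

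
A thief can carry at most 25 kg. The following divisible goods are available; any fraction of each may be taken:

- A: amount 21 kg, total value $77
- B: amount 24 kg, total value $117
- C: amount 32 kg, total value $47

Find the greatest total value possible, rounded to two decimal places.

120.67

Take in order of value per unit:
- B (117/24 per unit): all 24 → value 117, running total 117.00
- A (77/21 per unit): 1 of 21 → value 1×77/21 = 3.6667, running total 120.67
Total 120.67.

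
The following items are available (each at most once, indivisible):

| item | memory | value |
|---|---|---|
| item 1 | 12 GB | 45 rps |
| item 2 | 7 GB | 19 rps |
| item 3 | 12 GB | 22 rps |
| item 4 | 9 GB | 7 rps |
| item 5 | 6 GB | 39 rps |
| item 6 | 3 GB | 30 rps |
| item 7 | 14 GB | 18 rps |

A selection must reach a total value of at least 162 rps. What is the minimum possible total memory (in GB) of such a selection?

49

Subsets with value ≥ 162, sorted by total memory:
- item 1+item 2+item 3+item 4+item 5+item 6: memory 49, value 162
- item 1+item 2+item 3+item 5+item 6+item 7: memory 54, value 173
- item 1+item 2+item 3+item 4+item 5+item 6+item 7: memory 63, value 180
Minimum memory: 49 GB.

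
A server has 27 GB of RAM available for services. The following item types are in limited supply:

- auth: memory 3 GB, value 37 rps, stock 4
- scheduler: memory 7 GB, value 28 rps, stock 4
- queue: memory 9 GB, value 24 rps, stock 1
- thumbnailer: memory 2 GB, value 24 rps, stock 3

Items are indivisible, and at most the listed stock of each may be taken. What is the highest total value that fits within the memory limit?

248 rps

Top feasible selections:
- 4×auth + 1×scheduler + 3×thumbnailer: memory 25, value 248
- 4×auth + 1×queue + 3×thumbnailer: memory 27, value 244
- 4×auth + 1×scheduler + 2×thumbnailer: memory 23, value 224
Best: 248 rps.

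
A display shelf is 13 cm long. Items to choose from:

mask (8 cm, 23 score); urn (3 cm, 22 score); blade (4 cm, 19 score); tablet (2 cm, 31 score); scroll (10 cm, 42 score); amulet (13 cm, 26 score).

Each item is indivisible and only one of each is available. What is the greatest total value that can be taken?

Check high-value combinations within 13 cm:
- mask+urn+tablet: length 8+3+2=13, value 23+22+31=76
- tablet+scroll: length 2+10=12, value 31+42=73
- urn+blade+tablet: length 3+4+2=9, value 22+19+31=72
- urn+scroll: length 3+10=13, value 22+42=64
Best: 76 score.

76 score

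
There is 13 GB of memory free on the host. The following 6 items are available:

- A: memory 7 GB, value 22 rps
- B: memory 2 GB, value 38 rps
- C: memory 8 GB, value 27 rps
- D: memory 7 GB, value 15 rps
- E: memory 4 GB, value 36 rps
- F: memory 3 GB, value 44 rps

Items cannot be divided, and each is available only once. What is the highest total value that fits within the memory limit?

This is a 0/1 knapsack; check combinations near the capacity.
- B+E+F: memory 2+4+3=9, value 38+36+44=118
- B+C+F: memory 2+8+3=13, value 38+27+44=109
- A+B+F: memory 7+2+3=12, value 22+38+44=104
- B+D+F: memory 2+7+3=12, value 38+15+44=97
Best: 118 rps.

118 rps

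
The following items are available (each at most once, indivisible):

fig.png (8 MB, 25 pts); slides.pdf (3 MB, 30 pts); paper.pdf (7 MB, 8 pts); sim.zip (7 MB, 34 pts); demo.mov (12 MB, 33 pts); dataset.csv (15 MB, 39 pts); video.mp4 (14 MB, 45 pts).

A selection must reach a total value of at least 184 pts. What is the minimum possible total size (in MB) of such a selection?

58

Subsets with value ≥ 184, sorted by total size:
- slides.pdf+paper.pdf+sim.zip+demo.mov+dataset.csv+video.mp4: size 58, value 189
- fig.png+slides.pdf+sim.zip+demo.mov+dataset.csv+video.mp4: size 59, value 206
Minimum size: 58 MB.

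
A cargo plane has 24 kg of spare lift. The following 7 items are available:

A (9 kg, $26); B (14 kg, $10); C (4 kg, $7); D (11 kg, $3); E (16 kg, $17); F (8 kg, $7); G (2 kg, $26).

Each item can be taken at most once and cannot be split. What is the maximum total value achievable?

This is a 0/1 knapsack; check combinations near the capacity.
- A+C+F+G: weight 9+4+8+2=23, value 26+7+7+26=66
- A+C+G: weight 9+4+2=15, value 26+7+26=59
- A+F+G: weight 9+8+2=19, value 26+7+26=59
- A+D+G: weight 9+11+2=22, value 26+3+26=55
Best: $66.

$66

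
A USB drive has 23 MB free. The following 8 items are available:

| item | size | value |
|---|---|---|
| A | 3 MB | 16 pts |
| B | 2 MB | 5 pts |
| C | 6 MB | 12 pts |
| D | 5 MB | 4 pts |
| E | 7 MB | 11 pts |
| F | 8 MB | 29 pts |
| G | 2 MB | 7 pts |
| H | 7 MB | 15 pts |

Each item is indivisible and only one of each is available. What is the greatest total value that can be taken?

72 pts

Check high-value combinations within 23 MB:
- A+B+F+G+H: size 3+2+8+2+7=22, value 16+5+29+7+15=72
- A+B+C+F+G: size 3+2+6+8+2=21, value 16+5+12+29+7=69
- A+B+E+F+G: size 3+2+7+8+2=22, value 16+5+11+29+7=68
- A+F+G+H: size 3+8+2+7=20, value 16+29+7+15=67
- A+B+F+H: size 3+2+8+7=20, value 16+5+29+15=65
Best: 72 pts.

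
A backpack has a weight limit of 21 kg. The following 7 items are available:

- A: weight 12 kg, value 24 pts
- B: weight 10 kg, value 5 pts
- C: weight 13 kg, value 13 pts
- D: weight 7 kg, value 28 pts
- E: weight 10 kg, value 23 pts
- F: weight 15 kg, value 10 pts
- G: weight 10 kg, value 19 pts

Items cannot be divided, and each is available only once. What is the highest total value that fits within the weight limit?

Check high-value combinations within 21 kg:
- A+D: weight 12+7=19, value 24+28=52
- D+E: weight 7+10=17, value 28+23=51
- D+G: weight 7+10=17, value 28+19=47
- E+G: weight 10+10=20, value 23+19=42
Best: 52 pts.

52 pts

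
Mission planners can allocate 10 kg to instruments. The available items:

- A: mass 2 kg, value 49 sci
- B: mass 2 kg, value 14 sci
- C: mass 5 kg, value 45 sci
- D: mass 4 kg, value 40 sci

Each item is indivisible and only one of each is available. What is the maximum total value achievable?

This is a 0/1 knapsack; check combinations near the capacity.
- A+B+C: mass 2+2+5=9, value 49+14+45=108
- A+B+D: mass 2+2+4=8, value 49+14+40=103
- A+C: mass 2+5=7, value 49+45=94
- A+D: mass 2+4=6, value 49+40=89
Best: 108 sci.

108 sci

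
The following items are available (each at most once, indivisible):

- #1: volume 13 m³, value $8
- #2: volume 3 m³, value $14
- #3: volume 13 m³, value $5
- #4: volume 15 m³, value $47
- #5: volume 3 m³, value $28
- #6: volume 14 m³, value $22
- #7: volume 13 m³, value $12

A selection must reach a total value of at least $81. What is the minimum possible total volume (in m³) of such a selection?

21

Subsets with value ≥ 81, sorted by total volume:
- #2+#4+#5: volume 21, value 89
- #4+#5+#7: volume 31, value 87
- #1+#4+#5: volume 31, value 83
- #4+#5+#6: volume 32, value 97
Minimum volume: 21 m³.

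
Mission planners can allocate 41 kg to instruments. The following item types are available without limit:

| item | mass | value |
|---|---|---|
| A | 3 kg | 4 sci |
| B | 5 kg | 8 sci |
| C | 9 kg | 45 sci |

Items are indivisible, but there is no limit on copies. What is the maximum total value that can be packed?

188 sci

Best value-per-unit is C at 45/9; filling with it alone gives 4×45 = 180.
Optimal mix: 1×B + 4×C → mass 41, value 188.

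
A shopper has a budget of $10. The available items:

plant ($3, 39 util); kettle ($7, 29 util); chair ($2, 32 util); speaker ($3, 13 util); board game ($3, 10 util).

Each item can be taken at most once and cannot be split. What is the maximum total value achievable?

84 util

Check high-value combinations within $10:
- plant+chair+speaker: cost 3+2+3=8, value 39+32+13=84
- plant+chair+board game: cost 3+2+3=8, value 39+32+10=81
- plant+chair: cost 3+2=5, value 39+32=71
Best: 84 util.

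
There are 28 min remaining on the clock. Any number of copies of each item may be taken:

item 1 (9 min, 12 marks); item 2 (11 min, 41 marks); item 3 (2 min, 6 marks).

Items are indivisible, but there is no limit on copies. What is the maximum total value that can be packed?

100 marks

Best value-per-unit is item 2 at 41/11; filling with it alone gives 2×41 = 82.
Optimal mix: 2×item 2 + 3×item 3 → time 28, value 100.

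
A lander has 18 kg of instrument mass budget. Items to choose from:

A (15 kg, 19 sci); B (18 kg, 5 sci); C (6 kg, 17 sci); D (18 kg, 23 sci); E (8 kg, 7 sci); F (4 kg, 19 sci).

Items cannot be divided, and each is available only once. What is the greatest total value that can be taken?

43 sci

Check high-value combinations within 18 kg:
- C+E+F: mass 6+8+4=18, value 17+7+19=43
- C+F: mass 6+4=10, value 17+19=36
- E+F: mass 8+4=12, value 7+19=26
Best: 43 sci.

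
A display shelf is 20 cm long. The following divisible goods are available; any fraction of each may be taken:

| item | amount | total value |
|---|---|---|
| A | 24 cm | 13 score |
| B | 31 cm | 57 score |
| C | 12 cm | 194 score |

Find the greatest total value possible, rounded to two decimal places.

208.71

Take in order of value per unit:
- C (194/12 per unit): all 12 → value 194, running total 194.00
- B (57/31 per unit): 8 of 31 → value 8×57/31 = 14.7097, running total 208.71
Total 208.71.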